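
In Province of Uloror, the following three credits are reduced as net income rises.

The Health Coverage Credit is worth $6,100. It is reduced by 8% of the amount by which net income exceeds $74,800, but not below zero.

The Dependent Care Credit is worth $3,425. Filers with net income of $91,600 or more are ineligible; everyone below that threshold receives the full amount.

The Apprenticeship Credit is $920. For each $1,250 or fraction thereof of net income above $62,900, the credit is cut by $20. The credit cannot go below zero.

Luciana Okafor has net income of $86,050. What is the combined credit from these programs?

$9,165

Health Coverage Credit: 8% of the $11,250 excess over $74,800 is $900; credit = $6,100 − $900 = $5,200.
Dependent Care Credit: $86,050 is below the $91,600 cutoff, so the full $3,425 applies.
Apprenticeship Credit: income exceeds $62,900 by $23,150, which is 19 full-or-partial $1,250 increments; reduction = 19 × $20 = $380, leaving $540.
Total: $5,200 + $3,425 + $540 = $9,165.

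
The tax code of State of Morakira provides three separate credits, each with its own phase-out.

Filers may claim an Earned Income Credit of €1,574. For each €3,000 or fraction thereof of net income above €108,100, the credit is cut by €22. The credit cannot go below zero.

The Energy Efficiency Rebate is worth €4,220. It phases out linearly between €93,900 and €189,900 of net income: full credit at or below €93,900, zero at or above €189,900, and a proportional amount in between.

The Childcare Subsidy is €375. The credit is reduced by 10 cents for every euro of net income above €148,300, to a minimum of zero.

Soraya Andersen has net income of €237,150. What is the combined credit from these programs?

Earned Income Credit: income exceeds €108,100 by €129,050, which is 44 full-or-partial €3,000 increments; reduction = 44 × €22 = €968, leaving €606.
Energy Efficiency Rebate: €237,150 is at or above €189,900, so the credit is €0.
Childcare Subsidy: 10% of the €88,850 excess over €148,300 is €8,885 ≥ base, so the credit is €0.
Total: €606 + €0 + €0 = €606.

€606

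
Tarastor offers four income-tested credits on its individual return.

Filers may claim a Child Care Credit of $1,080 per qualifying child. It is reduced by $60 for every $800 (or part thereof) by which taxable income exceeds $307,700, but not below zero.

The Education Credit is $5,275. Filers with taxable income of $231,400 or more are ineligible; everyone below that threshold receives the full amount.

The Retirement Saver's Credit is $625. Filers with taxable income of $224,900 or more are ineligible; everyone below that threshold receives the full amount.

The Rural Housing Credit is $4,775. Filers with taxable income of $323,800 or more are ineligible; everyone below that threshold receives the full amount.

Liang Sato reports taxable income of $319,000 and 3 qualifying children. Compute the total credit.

$7,115

Child Care Credit: base = 3 × $1,080 = $3,240. income exceeds $307,700 by $11,300, which is 15 full-or-partial $800 increments; reduction = 15 × $60 = $900, leaving $2,340.
Education Credit: $319,000 meets or exceeds the $231,400 cutoff, so the credit is $0.
Retirement Saver's Credit: $319,000 meets or exceeds the $224,900 cutoff, so the credit is $0.
Rural Housing Credit: $319,000 is below the $323,800 cutoff, so the full $4,775 applies.
Total: $2,340 + $0 + $0 + $4,775 = $7,115.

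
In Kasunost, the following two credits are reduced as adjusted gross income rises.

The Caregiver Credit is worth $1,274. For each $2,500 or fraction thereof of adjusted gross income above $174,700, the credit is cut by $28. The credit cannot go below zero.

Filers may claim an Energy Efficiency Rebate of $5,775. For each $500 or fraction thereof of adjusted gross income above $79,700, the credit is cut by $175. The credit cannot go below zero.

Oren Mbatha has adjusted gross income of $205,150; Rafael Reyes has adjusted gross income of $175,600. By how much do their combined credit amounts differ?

$336

Oren ($205,150): Caregiver Credit: income exceeds $174,700 by $30,450, which is 13 full-or-partial $2,500 increments; reduction = 13 × $28 = $364, leaving $910. Energy Efficiency Rebate: income exceeds $79,700 by $125,450 → 251 increments × $175 = $43,925 ≥ base, so the credit is $0. total $910 + $0 = $910
Rafael ($175,600): Caregiver Credit: income exceeds $174,700 by $900, which is 1 full-or-partial $2,500 increment; reduction = 1 × $28 = $28, leaving $1,246. Energy Efficiency Rebate: income exceeds $79,700 by $95,900 → 192 increments × $175 = $33,600 ≥ base, so the credit is $0. total $1,246 + $0 = $1,246
Difference: |$910 − $1,246| = $336.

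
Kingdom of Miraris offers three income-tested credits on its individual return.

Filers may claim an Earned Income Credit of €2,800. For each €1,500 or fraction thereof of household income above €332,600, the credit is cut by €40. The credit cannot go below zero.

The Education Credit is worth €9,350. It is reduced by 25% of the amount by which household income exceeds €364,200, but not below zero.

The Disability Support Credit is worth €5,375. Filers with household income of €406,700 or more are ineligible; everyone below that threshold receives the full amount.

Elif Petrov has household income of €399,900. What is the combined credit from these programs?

Earned Income Credit: income exceeds €332,600 by €67,300, which is 45 full-or-partial €1,500 increments; reduction = 45 × €40 = €1,800, leaving €1,000.
Education Credit: 25% of the €35,700 excess over €364,200 is €8,925; credit = €9,350 − €8,925 = €425.
Disability Support Credit: €399,900 is below the €406,700 cutoff, so the full €5,375 applies.
Total: €1,000 + €425 + €5,375 = €6,800.

€6,800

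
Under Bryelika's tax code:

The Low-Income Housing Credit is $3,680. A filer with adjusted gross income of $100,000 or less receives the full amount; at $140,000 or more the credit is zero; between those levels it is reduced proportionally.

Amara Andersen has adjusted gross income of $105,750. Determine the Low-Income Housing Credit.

$3,151

Low-Income Housing Credit: $105,750 is $5,750 into a $40,000 phase-out range, leaving 34,250/40,000 of the credit: $3,680 × 34,250/40,000 = $3,151.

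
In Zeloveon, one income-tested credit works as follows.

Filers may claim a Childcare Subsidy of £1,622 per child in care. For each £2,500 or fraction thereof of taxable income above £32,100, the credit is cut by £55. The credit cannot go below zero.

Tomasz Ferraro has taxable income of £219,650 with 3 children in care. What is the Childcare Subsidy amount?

£686

Childcare Subsidy: base = 3 × £1,622 = £4,866. income exceeds £32,100 by £187,550, which is 76 full-or-partial £2,500 increments; reduction = 76 × £55 = £4,180, leaving £686.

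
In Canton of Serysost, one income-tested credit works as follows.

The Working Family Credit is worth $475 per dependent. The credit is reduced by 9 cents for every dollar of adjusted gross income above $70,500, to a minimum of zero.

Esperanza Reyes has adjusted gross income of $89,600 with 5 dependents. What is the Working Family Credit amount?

$656

Working Family Credit: base = 5 × $475 = $2,375. 9% of the $19,100 excess over $70,500 is $1,719; credit = $2,375 − $1,719 = $656.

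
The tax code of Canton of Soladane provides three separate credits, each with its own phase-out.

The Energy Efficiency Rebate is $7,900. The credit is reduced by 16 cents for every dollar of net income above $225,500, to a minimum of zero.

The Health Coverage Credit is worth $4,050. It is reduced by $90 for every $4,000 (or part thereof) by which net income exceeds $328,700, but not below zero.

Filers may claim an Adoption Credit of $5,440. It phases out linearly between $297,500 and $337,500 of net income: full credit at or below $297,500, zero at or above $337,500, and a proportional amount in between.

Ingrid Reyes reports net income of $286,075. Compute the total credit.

$9,490

Energy Efficiency Rebate: 16% of the $60,575 excess over $225,500 is $9,692 ≥ base, so the credit is $0.
Health Coverage Credit: $286,075 is at or below the $328,700 threshold, so the full $4,050 applies.
Adoption Credit: $286,075 is at or below the $297,500 threshold, so the full $5,440 applies.
Total: $0 + $4,050 + $5,440 = $9,490.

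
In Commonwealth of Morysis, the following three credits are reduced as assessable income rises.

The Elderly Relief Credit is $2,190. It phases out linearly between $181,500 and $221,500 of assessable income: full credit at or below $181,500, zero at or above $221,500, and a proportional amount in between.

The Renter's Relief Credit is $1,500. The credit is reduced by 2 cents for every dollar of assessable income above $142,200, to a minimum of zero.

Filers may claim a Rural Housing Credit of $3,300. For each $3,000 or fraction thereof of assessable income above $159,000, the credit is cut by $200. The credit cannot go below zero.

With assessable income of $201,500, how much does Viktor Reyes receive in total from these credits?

$1,709

Elderly Relief Credit: $201,500 is $20,000 into a $40,000 phase-out range, leaving 20,000/40,000 of the credit: $2,190 × 20,000/40,000 = $1,095.
Renter's Relief Credit: 2% of the $59,300 excess over $142,200 is $1,186; credit = $1,500 − $1,186 = $314.
Rural Housing Credit: income exceeds $159,000 by $42,500, which is 15 full-or-partial $3,000 increments; reduction = 15 × $200 = $3,000, leaving $300.
Total: $1,095 + $314 + $300 = $1,709.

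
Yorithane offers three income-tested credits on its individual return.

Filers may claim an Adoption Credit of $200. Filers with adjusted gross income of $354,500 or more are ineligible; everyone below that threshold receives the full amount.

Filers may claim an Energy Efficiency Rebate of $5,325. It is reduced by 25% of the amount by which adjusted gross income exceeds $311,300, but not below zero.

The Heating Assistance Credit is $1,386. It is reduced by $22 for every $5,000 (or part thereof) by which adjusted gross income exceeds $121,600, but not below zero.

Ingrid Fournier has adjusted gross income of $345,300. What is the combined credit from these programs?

$596

Adoption Credit: $345,300 is below the $354,500 cutoff, so the full $200 applies.
Energy Efficiency Rebate: 25% of the $34,000 excess over $311,300 is $8,500 ≥ base, so the credit is $0.
Heating Assistance Credit: income exceeds $121,600 by $223,700, which is 45 full-or-partial $5,000 increments; reduction = 45 × $22 = $990, leaving $396.
Total: $200 + $0 + $396 = $596.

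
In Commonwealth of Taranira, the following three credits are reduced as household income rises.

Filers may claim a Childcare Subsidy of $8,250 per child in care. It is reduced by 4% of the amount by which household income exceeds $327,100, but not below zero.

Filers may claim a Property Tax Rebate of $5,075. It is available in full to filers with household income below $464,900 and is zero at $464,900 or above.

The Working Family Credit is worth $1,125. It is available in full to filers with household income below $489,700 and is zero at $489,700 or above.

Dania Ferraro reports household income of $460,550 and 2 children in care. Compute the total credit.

$17,362

Childcare Subsidy: base = 2 × $8,250 = $16,500. 4% of the $133,450 excess over $327,100 is $5,338; credit = $16,500 − $5,338 = $11,162.
Property Tax Rebate: $460,550 is below the $464,900 cutoff, so the full $5,075 applies.
Working Family Credit: $460,550 is below the $489,700 cutoff, so the full $1,125 applies.
Total: $11,162 + $5,075 + $1,125 = $17,362.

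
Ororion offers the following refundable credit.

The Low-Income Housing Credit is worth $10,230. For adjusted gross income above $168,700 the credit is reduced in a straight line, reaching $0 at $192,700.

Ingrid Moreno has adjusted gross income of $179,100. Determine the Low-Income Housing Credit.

Low-Income Housing Credit: $179,100 is $10,400 into a $24,000 phase-out range, leaving 13,600/24,000 of the credit: $10,230 × 13,600/24,000 = $5,797.

$5,797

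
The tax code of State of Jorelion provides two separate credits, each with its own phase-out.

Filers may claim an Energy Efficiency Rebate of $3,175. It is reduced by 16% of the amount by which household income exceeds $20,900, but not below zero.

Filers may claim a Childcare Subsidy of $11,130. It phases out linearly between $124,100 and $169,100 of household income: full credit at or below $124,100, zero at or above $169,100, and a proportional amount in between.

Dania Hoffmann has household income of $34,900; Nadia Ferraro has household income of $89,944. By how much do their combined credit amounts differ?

Dania ($34,900): Energy Efficiency Rebate: 16% of the $14,000 excess over $20,900 is $2,240; credit = $3,175 − $2,240 = $935. Childcare Subsidy: $34,900 is at or below the $124,100 threshold, so the full $11,130 applies. total $935 + $11,130 = $12,065
Nadia ($89,944): Energy Efficiency Rebate: 16% of the $69,044 excess over $20,900 is $11,047.04 ≥ base, so the credit is $0. Childcare Subsidy: $89,944 is at or below the $124,100 threshold, so the full $11,130 applies. total $0 + $11,130 = $11,130
Difference: |$12,065 − $11,130| = $935.

$935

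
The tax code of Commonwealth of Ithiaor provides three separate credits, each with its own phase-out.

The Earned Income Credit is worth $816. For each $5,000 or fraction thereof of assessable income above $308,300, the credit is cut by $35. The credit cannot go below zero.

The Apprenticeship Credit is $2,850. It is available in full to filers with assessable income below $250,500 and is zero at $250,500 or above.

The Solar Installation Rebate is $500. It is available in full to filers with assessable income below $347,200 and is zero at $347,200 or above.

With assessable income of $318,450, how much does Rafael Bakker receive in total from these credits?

$1,211

Earned Income Credit: income exceeds $308,300 by $10,150, which is 3 full-or-partial $5,000 increments; reduction = 3 × $35 = $105, leaving $711.
Apprenticeship Credit: $318,450 meets or exceeds the $250,500 cutoff, so the credit is $0.
Solar Installation Rebate: $318,450 is below the $347,200 cutoff, so the full $500 applies.
Total: $711 + $0 + $500 = $1,211.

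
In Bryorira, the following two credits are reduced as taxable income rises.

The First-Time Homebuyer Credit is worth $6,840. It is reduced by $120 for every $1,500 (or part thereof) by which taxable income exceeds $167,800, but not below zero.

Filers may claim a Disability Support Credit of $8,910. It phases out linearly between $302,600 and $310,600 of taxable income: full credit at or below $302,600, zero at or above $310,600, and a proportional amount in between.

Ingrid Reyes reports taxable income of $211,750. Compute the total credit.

$12,150

First-Time Homebuyer Credit: income exceeds $167,800 by $43,950, which is 30 full-or-partial $1,500 increments; reduction = 30 × $120 = $3,600, leaving $3,240.
Disability Support Credit: $211,750 is at or below the $302,600 threshold, so the full $8,910 applies.
Total: $3,240 + $8,910 = $12,150.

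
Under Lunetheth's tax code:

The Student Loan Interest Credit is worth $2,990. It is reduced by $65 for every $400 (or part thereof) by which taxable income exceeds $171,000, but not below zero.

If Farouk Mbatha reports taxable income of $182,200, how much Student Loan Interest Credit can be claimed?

$1,170

Student Loan Interest Credit: income exceeds $171,000 by $11,200, which is 28 full-or-partial $400 increments; reduction = 28 × $65 = $1,820, leaving $1,170.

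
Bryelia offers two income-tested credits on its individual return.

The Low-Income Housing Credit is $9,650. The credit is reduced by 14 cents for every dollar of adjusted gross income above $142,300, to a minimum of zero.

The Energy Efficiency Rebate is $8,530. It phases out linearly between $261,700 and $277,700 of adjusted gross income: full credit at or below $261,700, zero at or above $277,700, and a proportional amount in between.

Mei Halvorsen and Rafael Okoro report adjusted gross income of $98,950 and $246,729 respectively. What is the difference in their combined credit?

Mei ($98,950): Low-Income Housing Credit: $98,950 is at or below the $142,300 threshold, so the full $9,650 applies. Energy Efficiency Rebate: $98,950 is at or below the $261,700 threshold, so the full $8,530 applies. total $9,650 + $8,530 = $18,180
Rafael ($246,729): Low-Income Housing Credit: 14% of the $104,429 excess over $142,300 is $14,620.06 ≥ base, so the credit is $0. Energy Efficiency Rebate: $246,729 is at or below the $261,700 threshold, so the full $8,530 applies. total $0 + $8,530 = $8,530
Difference: |$18,180 − $8,530| = $9,650.

$9,650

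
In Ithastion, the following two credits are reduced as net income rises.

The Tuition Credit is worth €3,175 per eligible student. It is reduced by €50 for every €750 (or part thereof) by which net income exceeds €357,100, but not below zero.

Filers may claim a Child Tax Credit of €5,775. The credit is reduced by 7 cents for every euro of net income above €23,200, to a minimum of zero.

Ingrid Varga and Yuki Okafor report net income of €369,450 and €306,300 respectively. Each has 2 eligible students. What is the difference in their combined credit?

Ingrid (€369,450): Tuition Credit: base = 2 × €3,175 = €6,350. income exceeds €357,100 by €12,350, which is 17 full-or-partial €750 increments; reduction = 17 × €50 = €850, leaving €5,500. Child Tax Credit: 7% of the €346,250 excess over €23,200 is €24,237.50 ≥ base, so the credit is €0. total €5,500 + €0 = €5,500
Yuki (€306,300): Tuition Credit: base = 2 × €3,175 = €6,350. €306,300 is at or below the €357,100 threshold, so the full €6,350 applies. Child Tax Credit: 7% of the €283,100 excess over €23,200 is €19,817 ≥ base, so the credit is €0. total €6,350 + €0 = €6,350
Difference: |€5,500 − €6,350| = €850.

€850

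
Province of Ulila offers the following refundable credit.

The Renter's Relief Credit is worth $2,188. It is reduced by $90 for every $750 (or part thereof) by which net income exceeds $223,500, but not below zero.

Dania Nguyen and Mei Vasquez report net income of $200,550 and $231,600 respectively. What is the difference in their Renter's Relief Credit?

Dania ($200,550): Renter's Relief Credit: $200,550 is at or below the $223,500 threshold, so the full $2,188 applies.
Mei ($231,600): Renter's Relief Credit: income exceeds $223,500 by $8,100, which is 11 full-or-partial $750 increments; reduction = 11 × $90 = $990, leaving $1,198.
Difference: |$2,188 − $1,198| = $990.

$990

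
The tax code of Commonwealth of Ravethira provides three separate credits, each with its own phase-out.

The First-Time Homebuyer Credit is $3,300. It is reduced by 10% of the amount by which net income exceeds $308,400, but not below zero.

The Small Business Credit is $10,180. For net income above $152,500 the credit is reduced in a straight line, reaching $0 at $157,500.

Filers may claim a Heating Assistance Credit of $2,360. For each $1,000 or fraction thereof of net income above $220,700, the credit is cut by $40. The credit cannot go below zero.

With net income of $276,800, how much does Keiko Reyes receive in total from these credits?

$3,380

First-Time Homebuyer Credit: $276,800 is at or below the $308,400 threshold, so the full $3,300 applies.
Small Business Credit: $276,800 is at or above $157,500, so the credit is $0.
Heating Assistance Credit: income exceeds $220,700 by $56,100, which is 57 full-or-partial $1,000 increments; reduction = 57 × $40 = $2,280, leaving $80.
Total: $3,300 + $0 + $80 = $3,380.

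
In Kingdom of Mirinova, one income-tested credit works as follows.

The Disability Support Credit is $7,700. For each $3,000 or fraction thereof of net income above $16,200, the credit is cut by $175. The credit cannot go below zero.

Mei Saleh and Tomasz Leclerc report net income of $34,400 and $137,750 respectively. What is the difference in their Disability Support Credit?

$5,950

Mei ($34,400): Disability Support Credit: income exceeds $16,200 by $18,200, which is 7 full-or-partial $3,000 increments; reduction = 7 × $175 = $1,225, leaving $6,475.
Tomasz ($137,750): Disability Support Credit: income exceeds $16,200 by $121,550, which is 41 full-or-partial $3,000 increments; reduction = 41 × $175 = $7,175, leaving $525.
Difference: |$6,475 − $525| = $5,950.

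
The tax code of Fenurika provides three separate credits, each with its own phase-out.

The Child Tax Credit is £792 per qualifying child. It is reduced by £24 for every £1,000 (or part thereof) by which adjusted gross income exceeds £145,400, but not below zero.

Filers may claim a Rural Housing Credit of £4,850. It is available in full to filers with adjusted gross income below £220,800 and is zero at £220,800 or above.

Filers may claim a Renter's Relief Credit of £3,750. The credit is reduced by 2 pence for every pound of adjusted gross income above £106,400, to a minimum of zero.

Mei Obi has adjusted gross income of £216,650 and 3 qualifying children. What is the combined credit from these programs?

£7,043

Child Tax Credit: base = 3 × £792 = £2,376. income exceeds £145,400 by £71,250, which is 72 full-or-partial £1,000 increments; reduction = 72 × £24 = £1,728, leaving £648.
Rural Housing Credit: £216,650 is below the £220,800 cutoff, so the full £4,850 applies.
Renter's Relief Credit: 2% of the £110,250 excess over £106,400 is £2,205; credit = £3,750 − £2,205 = £1,545.
Total: £648 + £4,850 + £1,545 = £7,043.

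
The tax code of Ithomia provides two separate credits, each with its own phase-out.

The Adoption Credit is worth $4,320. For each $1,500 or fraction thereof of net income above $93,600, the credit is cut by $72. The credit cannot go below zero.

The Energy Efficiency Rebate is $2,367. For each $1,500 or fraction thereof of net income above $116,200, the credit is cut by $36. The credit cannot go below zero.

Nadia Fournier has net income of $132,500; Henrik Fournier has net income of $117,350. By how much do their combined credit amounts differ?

$1,080

Nadia ($132,500): Adoption Credit: income exceeds $93,600 by $38,900, which is 26 full-or-partial $1,500 increments; reduction = 26 × $72 = $1,872, leaving $2,448. Energy Efficiency Rebate: income exceeds $116,200 by $16,300, which is 11 full-or-partial $1,500 increments; reduction = 11 × $36 = $396, leaving $1,971. total $2,448 + $1,971 = $4,419
Henrik ($117,350): Adoption Credit: income exceeds $93,600 by $23,750, which is 16 full-or-partial $1,500 increments; reduction = 16 × $72 = $1,152, leaving $3,168. Energy Efficiency Rebate: income exceeds $116,200 by $1,150, which is 1 full-or-partial $1,500 increment; reduction = 1 × $36 = $36, leaving $2,331. total $3,168 + $2,331 = $5,499
Difference: |$4,419 − $5,499| = $1,080.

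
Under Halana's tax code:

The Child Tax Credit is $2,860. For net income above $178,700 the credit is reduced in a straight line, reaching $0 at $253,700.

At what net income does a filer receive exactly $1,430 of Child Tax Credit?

$216,200

$1,430 is 1,430/2,860 of the full $2,860, so 1,430/2,860 of the $75,000 range has been used: income = $178,700 + $75,000 × 1,430/2,860 = $216,200.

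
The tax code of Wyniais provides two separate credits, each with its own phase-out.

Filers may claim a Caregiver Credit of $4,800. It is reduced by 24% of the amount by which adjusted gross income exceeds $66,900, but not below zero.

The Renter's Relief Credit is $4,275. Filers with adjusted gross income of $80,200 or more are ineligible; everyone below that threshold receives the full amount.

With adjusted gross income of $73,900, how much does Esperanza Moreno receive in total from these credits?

Caregiver Credit: 24% of the $7,000 excess over $66,900 is $1,680; credit = $4,800 − $1,680 = $3,120.
Renter's Relief Credit: $73,900 is below the $80,200 cutoff, so the full $4,275 applies.
Total: $3,120 + $4,275 = $7,395.

$7,395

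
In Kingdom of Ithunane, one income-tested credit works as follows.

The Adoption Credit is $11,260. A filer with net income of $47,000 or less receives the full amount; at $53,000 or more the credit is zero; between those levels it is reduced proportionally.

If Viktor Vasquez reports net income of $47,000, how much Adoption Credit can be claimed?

Adoption Credit: $47,000 is at or below the $47,000 threshold, so the full $11,260 applies.

$11,260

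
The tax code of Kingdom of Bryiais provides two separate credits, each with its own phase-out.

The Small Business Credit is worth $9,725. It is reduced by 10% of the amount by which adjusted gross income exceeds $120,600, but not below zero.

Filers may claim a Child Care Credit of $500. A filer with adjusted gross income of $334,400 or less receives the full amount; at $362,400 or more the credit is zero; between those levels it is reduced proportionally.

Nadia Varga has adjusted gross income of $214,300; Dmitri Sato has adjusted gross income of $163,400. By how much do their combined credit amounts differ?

$5,090

Nadia ($214,300): Small Business Credit: 10% of the $93,700 excess over $120,600 is $9,370; credit = $9,725 − $9,370 = $355. Child Care Credit: $214,300 is at or below the $334,400 threshold, so the full $500 applies. total $355 + $500 = $855
Dmitri ($163,400): Small Business Credit: 10% of the $42,800 excess over $120,600 is $4,280; credit = $9,725 − $4,280 = $5,445. Child Care Credit: $163,400 is at or below the $334,400 threshold, so the full $500 applies. total $5,445 + $500 = $5,945
Difference: |$855 − $5,945| = $5,090.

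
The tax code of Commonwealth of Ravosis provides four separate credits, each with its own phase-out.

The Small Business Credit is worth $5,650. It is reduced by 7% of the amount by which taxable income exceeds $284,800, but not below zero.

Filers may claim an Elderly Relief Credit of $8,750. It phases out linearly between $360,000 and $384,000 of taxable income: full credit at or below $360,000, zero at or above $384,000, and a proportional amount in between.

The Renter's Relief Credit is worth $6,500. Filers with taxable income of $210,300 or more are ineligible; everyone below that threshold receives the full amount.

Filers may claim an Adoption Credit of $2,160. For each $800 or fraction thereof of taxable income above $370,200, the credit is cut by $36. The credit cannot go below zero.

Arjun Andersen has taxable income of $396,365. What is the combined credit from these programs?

$972

Small Business Credit: 7% of the $111,565 excess over $284,800 is $7,809.55 ≥ base, so the credit is $0.
Elderly Relief Credit: $396,365 is at or above $384,000, so the credit is $0.
Renter's Relief Credit: $396,365 meets or exceeds the $210,300 cutoff, so the credit is $0.
Adoption Credit: income exceeds $370,200 by $26,165, which is 33 full-or-partial $800 increments; reduction = 33 × $36 = $1,188, leaving $972.
Total: $0 + $0 + $0 + $972 = $972.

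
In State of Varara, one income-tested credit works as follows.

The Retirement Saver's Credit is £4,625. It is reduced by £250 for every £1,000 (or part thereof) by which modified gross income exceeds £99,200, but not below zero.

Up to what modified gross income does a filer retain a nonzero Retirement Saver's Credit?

After 18 increments the reduction is 18 × £250 = £4,500, leaving £125; one more increment wipes it out. Increment 18 ends at excess 18 × £1,000 = £18,000, so the highest qualifying income is £99,200 + £18,000 = £117,200.

£117,200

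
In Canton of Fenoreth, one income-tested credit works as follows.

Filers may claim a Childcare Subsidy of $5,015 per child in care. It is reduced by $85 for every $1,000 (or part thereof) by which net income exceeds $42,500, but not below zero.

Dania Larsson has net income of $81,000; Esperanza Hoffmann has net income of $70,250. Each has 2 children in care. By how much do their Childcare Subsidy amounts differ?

Dania ($81,000): Childcare Subsidy: base = 2 × $5,015 = $10,030. income exceeds $42,500 by $38,500, which is 39 full-or-partial $1,000 increments; reduction = 39 × $85 = $3,315, leaving $6,715.
Esperanza ($70,250): Childcare Subsidy: base = 2 × $5,015 = $10,030. income exceeds $42,500 by $27,750, which is 28 full-or-partial $1,000 increments; reduction = 28 × $85 = $2,380, leaving $7,650.
Difference: |$6,715 − $7,650| = $935.

$935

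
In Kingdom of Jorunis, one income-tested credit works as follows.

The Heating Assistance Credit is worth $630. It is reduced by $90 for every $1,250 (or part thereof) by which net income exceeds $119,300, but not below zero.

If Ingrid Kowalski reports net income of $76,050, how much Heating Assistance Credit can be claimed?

Heating Assistance Credit: $76,050 is at or below the $119,300 threshold, so the full $630 applies.

$630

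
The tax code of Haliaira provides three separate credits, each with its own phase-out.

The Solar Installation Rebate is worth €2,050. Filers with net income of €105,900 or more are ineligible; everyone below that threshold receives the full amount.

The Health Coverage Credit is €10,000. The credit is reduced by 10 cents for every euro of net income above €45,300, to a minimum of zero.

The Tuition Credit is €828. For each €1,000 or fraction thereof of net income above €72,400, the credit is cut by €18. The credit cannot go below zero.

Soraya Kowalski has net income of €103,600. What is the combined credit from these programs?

€6,472

Solar Installation Rebate: €103,600 is below the €105,900 cutoff, so the full €2,050 applies.
Health Coverage Credit: 10% of the €58,300 excess over €45,300 is €5,830; credit = €10,000 − €5,830 = €4,170.
Tuition Credit: income exceeds €72,400 by €31,200, which is 32 full-or-partial €1,000 increments; reduction = 32 × €18 = €576, leaving €252.
Total: €2,050 + €4,170 + €252 = €6,472.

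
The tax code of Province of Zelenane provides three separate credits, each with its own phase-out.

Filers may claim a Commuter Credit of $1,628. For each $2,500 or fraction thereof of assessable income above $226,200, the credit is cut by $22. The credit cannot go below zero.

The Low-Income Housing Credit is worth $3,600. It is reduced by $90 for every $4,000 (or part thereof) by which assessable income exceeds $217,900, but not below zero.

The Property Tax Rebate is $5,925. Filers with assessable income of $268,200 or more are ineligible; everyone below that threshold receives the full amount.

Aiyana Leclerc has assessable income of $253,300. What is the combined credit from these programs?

$10,101

Commuter Credit: income exceeds $226,200 by $27,100, which is 11 full-or-partial $2,500 increments; reduction = 11 × $22 = $242, leaving $1,386.
Low-Income Housing Credit: income exceeds $217,900 by $35,400, which is 9 full-or-partial $4,000 increments; reduction = 9 × $90 = $810, leaving $2,790.
Property Tax Rebate: $253,300 is below the $268,200 cutoff, so the full $5,925 applies.
Total: $1,386 + $2,790 + $5,925 = $10,101.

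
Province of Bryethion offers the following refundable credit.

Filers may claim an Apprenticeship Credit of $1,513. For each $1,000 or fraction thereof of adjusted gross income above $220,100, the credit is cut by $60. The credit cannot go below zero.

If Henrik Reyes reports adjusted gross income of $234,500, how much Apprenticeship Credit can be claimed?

Apprenticeship Credit: income exceeds $220,100 by $14,400, which is 15 full-or-partial $1,000 increments; reduction = 15 × $60 = $900, leaving $613.

$613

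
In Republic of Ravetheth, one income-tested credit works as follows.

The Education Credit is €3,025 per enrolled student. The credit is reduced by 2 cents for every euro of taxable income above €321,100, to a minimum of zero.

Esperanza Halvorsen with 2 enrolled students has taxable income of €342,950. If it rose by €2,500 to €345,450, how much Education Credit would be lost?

At €342,950 — base = 2 × €3,025 = €6,050. 2% of the €21,850 excess over €321,100 is €437; credit = €6,050 − €437 = €5,613.
At €345,450 — base = 2 × €3,025 = €6,050. 2% of the €24,350 excess over €321,100 is €487; credit = €6,050 − €487 = €5,563.
Lost: €5,613 − €5,563 = €50.

€50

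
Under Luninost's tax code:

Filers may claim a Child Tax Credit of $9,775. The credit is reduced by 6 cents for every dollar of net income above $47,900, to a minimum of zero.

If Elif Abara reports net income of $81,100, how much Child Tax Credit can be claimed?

$7,783

Child Tax Credit: 6% of the $33,200 excess over $47,900 is $1,992; credit = $9,775 − $1,992 = $7,783.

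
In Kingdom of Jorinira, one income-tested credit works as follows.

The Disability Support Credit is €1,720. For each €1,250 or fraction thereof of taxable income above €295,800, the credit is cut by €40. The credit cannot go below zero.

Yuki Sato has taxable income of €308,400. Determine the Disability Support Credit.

Disability Support Credit: income exceeds €295,800 by €12,600, which is 11 full-or-partial €1,250 increments; reduction = 11 × €40 = €440, leaving €1,280.

€1,280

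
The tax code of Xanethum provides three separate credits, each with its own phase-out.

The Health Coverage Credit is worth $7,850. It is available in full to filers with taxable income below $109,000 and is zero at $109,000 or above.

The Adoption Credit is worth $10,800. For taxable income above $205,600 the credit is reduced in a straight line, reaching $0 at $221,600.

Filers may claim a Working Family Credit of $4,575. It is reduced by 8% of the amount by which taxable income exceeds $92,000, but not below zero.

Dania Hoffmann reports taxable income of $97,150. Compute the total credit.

Health Coverage Credit: $97,150 is below the $109,000 cutoff, so the full $7,850 applies.
Adoption Credit: $97,150 is at or below the $205,600 threshold, so the full $10,800 applies.
Working Family Credit: 8% of the $5,150 excess over $92,000 is $412; credit = $4,575 − $412 = $4,163.
Total: $7,850 + $10,800 + $4,163 = $22,813.

$22,813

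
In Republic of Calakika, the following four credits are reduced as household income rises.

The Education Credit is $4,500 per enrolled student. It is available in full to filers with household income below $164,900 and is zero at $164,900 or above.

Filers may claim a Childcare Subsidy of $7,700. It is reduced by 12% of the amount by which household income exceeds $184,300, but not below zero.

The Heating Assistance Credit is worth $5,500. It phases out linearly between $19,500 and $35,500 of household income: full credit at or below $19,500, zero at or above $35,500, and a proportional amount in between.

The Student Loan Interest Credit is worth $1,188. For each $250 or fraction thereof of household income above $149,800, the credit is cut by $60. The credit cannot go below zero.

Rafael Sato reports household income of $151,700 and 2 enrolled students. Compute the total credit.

$17,408

Education Credit: base = 2 × $4,500 = $9,000. $151,700 is below the $164,900 cutoff, so the full $9,000 applies.
Childcare Subsidy: $151,700 is at or below the $184,300 threshold, so the full $7,700 applies.
Heating Assistance Credit: $151,700 is at or above $35,500, so the credit is $0.
Student Loan Interest Credit: income exceeds $149,800 by $1,900, which is 8 full-or-partial $250 increments; reduction = 8 × $60 = $480, leaving $708.
Total: $9,000 + $7,700 + $0 + $708 = $17,408.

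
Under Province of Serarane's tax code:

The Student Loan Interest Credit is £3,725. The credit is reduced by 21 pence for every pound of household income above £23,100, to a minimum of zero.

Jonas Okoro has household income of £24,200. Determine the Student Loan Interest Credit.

£3,494

Student Loan Interest Credit: 21% of the £1,100 excess over £23,100 is £231; credit = £3,725 − £231 = £3,494.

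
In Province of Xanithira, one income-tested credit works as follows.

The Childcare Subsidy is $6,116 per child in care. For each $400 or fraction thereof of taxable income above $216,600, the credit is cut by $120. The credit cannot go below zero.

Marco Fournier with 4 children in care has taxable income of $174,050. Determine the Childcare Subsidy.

$24,464

Childcare Subsidy: base = 4 × $6,116 = $24,464. $174,050 is at or below the $216,600 threshold, so the full $24,464 applies.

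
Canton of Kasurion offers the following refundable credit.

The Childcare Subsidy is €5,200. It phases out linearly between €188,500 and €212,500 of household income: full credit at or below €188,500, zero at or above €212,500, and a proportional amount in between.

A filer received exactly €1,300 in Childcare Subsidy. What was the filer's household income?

€206,500

€1,300 is 1,300/5,200 of the full €5,200, so 3,900/5,200 of the €24,000 range has been used: income = €188,500 + €24,000 × 3,900/5,200 = €206,500.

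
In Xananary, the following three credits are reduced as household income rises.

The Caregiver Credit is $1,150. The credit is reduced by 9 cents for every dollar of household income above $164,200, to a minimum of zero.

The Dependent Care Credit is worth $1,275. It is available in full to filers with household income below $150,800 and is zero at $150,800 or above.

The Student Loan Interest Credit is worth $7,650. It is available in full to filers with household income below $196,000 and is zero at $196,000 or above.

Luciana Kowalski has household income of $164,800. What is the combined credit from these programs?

Caregiver Credit: 9% of the $600 excess over $164,200 is $54; credit = $1,150 − $54 = $1,096.
Dependent Care Credit: $164,800 meets or exceeds the $150,800 cutoff, so the credit is $0.
Student Loan Interest Credit: $164,800 is below the $196,000 cutoff, so the full $7,650 applies.
Total: $1,096 + $0 + $7,650 = $8,746.

$8,746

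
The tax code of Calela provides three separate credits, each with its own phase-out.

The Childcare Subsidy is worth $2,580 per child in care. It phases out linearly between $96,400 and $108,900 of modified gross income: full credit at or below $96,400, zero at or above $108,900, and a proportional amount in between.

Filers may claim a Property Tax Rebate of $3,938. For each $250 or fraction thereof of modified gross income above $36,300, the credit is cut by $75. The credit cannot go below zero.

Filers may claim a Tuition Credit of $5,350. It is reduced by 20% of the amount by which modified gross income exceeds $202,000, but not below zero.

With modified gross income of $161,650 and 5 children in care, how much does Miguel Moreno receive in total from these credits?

$5,350

Childcare Subsidy: base = 5 × $2,580 = $12,900. $161,650 is at or above $108,900, so the credit is $0.
Property Tax Rebate: income exceeds $36,300 by $125,350 → 502 increments × $75 = $37,650 ≥ base, so the credit is $0.
Tuition Credit: $161,650 is at or below the $202,000 threshold, so the full $5,350 applies.
Total: $0 + $0 + $5,350 = $5,350.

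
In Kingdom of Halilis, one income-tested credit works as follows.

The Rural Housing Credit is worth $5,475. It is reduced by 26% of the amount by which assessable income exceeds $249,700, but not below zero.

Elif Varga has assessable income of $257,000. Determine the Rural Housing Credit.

Rural Housing Credit: 26% of the $7,300 excess over $249,700 is $1,898; credit = $5,475 − $1,898 = $3,577.

$3,577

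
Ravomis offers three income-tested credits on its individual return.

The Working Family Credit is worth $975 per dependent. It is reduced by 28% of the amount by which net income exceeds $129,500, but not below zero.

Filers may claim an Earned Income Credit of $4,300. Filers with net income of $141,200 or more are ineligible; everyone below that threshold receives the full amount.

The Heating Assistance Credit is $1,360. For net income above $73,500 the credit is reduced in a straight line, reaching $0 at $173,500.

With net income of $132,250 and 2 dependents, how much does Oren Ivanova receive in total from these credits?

$6,041

Working Family Credit: base = 2 × $975 = $1,950. 28% of the $2,750 excess over $129,500 is $770; credit = $1,950 − $770 = $1,180.
Earned Income Credit: $132,250 is below the $141,200 cutoff, so the full $4,300 applies.
Heating Assistance Credit: $132,250 is $58,750 into a $100,000 phase-out range, leaving 41,250/100,000 of the credit: $1,360 × 41,250/100,000 = $561.
Total: $1,180 + $4,300 + $561 = $6,041.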